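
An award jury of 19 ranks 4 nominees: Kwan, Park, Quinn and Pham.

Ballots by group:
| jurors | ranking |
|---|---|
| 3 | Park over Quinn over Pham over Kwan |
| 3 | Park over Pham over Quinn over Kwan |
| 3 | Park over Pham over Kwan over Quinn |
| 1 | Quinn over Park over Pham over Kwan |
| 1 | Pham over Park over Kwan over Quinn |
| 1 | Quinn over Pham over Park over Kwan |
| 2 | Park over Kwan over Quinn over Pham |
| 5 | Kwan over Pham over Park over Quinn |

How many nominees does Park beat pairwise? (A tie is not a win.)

3

Park against each rival (19 jurors):
Park vs Kwan: Park wins 14–5.
Park vs Quinn: Park is ranked higher on 3+3+3+1+2+5 = 17 ballots, Quinn on 2. Park wins 17–2.
Park vs Pham: Park preferred on 3+3+3+1+2 = 12 ballots; Park wins 12–7.
Park beats Kwan, Quinn, Pham — 3 pairwise wins.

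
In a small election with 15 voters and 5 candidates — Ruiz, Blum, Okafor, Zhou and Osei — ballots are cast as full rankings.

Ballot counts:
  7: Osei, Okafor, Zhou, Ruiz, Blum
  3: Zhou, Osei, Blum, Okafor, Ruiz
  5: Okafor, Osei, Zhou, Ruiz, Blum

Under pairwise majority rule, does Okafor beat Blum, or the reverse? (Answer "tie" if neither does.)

Okafor

Ballots ranking Okafor above Blum: 7 + 5 = 12.
Ballots ranking Blum above Okafor: 15 − 12 = 3.
Okafor wins the head-to-head 12–3.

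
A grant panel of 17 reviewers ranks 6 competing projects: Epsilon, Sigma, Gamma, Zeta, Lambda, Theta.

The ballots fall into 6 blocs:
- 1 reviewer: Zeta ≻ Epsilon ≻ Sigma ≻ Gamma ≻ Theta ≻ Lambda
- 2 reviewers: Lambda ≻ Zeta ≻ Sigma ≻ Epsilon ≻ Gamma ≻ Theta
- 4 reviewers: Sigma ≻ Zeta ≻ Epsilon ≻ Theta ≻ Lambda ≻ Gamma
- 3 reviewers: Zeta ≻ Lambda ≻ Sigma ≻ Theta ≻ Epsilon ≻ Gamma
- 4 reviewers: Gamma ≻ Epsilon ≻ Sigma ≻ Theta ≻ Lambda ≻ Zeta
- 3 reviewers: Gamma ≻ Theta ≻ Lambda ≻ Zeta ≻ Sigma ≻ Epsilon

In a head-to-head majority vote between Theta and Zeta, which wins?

Ballots ranking Theta above Zeta: 4 + 3 = 7.
Ballots ranking Zeta above Theta: 17 − 7 = 10.
Zeta wins the head-to-head 10–7.

Zeta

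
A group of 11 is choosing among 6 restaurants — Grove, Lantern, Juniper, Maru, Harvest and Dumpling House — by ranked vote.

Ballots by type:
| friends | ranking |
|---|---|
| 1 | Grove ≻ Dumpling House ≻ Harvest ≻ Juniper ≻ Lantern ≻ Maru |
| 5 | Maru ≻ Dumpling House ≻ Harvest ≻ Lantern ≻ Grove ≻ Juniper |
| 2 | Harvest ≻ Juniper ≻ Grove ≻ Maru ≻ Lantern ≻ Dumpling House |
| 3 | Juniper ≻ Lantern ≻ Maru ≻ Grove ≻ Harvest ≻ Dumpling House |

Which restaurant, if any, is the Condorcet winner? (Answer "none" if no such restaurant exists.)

none

Head-to-head results (11 friends):
Grove vs Lantern: 3 to 8, Lantern.
Grove vs Juniper: Grove preferred on 1+5 = 6 ballots; Grove wins 6–5.
Grove vs Maru: 1+2 = 3 for Grove, 8 for Maru — Maru by 8–3.
Grove vs Harvest: 1+3 = 4 for Grove, 7 for Harvest — Harvest by 7–4.
Grove vs Dumpling House: 6 to 5, Grove.
Lantern vs Juniper: 5 to 6, Juniper.
Lantern vs Maru: Lantern preferred on 1+3 = 4 ballots; Maru wins 7–4.
Lantern vs Harvest: Lantern preferred on 3 ballots; Harvest wins 8–3.
Lantern vs Dumpling House: 5 to 6, Dumpling House.
Juniper vs Maru: 1+2+3 = 6 for Juniper, 5 for Maru — Juniper by 6–5.
Juniper vs Harvest: 3 to 8, Harvest.
Juniper vs Dumpling House: 2+3 = 5 for Juniper, 6 for Dumpling House — Dumpling House by 6–5.
Maru vs Harvest: 5+3 = 8 for Maru, 3 for Harvest — Maru by 8–3.
Maru vs Dumpling House: Maru is ranked higher on 5+2+3 = 10 ballots, Dumpling House on 1. Maru wins 10–1.
Harvest vs Dumpling House: 2+3 = 5 for Harvest, 6 for Dumpling House — Dumpling House by 6–5.
No restaurant is unbeaten: Grove loses to Lantern; Lantern loses to Juniper; Juniper loses to Grove; Maru loses to Juniper; Harvest loses to Maru; Dumpling House loses to Grove. In particular Grove beats Juniper beats Lantern beats Grove is a majority cycle — no Condorcet winner exists.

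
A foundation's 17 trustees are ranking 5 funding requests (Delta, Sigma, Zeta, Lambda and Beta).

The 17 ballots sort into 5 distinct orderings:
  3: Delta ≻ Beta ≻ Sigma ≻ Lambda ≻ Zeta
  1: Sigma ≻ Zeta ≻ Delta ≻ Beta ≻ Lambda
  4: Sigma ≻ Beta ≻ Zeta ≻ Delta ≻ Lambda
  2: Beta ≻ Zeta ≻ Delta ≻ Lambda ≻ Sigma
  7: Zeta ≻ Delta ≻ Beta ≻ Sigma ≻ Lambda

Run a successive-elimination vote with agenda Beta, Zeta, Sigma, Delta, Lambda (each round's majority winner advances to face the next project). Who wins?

Delta

Round 1: Beta vs Zeta — 9–8, Beta advances.
Round 2: Beta vs Sigma — 12–5, Beta advances.
Round 3: Beta vs Delta — 6–11, Delta advances.
Round 4: Delta vs Lambda — 17–0, Delta advances.
The agenda winner is Delta.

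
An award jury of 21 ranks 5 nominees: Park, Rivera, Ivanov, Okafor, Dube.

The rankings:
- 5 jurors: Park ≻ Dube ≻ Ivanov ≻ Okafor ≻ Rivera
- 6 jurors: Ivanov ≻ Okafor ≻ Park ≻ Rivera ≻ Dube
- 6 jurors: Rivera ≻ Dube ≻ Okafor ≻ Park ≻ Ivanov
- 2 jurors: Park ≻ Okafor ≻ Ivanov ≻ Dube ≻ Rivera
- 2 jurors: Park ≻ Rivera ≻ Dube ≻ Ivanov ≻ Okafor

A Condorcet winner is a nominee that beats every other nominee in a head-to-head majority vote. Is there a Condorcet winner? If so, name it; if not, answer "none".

Check each pair by majority over 21 ballots:
Park vs Rivera: Park wins 15–6.
Park–Ivanov: Park 15–6.
Park vs Okafor: Okafor, 12–9.
Park vs Dube: Park wins 15–6.
Rivera vs Ivanov: Ivanov wins 13–8.
Rivera–Okafor: Okafor 13–8.
Rivera vs Dube: Rivera wins 14–7.
Ivanov vs Okafor: Ivanov, 13–8.
Ivanov vs Dube: Dube wins 13–8.
Okafor–Dube: Dube 13–8.
Each nominee drops at least one matchup (Park loses to Okafor; Rivera loses to Park; Ivanov loses to Park; Okafor loses to Ivanov; Dube loses to Park); the cycle Park > Ivanov > Okafor > Park rules out a Condorcet winner.

none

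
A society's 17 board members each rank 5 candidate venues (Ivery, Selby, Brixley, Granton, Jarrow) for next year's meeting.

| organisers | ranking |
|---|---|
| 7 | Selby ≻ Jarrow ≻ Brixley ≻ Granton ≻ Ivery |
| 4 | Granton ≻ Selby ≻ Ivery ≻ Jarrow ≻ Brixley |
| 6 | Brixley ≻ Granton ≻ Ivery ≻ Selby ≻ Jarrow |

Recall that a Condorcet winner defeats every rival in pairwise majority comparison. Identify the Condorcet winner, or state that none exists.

Head-to-head results (17 organisers):
Ivery vs Selby: Ivery preferred on 6 ballots; Selby wins 11–6.
Ivery vs Brixley: Ivery preferred on 4 ballots; Brixley wins 13–4.
Ivery vs Granton: Ivery is ranked higher on 0 ballots, Granton on 17. Granton wins 17–0.
Ivery vs Jarrow: Ivery preferred on 4+6 = 10 ballots; Ivery wins 10–7.
Selby vs Brixley: Selby preferred on 7+4 = 11 ballots; Selby wins 11–6.
Selby vs Granton: Selby is ranked higher on 7 ballots, Granton on 10. Granton wins 10–7.
Selby vs Jarrow: Selby is ranked higher on 7+4+6 = 17 ballots, Jarrow on 0. Selby wins 17–0.
Brixley vs Granton: Brixley is ranked higher on 7+6 = 13 ballots, Granton on 4. Brixley wins 13–4.
Brixley vs Jarrow: Brixley preferred on 6 ballots; Jarrow wins 11–6.
Granton vs Jarrow: 4+6 = 10 for Granton, 7 for Jarrow — Granton by 10–7.
Each city drops at least one matchup (Ivery loses to Selby; Selby loses to Granton; Brixley loses to Selby; Granton loses to Brixley; Jarrow loses to Ivery); the cycle Ivery → Jarrow → Brixley → Ivery rules out a Condorcet winner.

none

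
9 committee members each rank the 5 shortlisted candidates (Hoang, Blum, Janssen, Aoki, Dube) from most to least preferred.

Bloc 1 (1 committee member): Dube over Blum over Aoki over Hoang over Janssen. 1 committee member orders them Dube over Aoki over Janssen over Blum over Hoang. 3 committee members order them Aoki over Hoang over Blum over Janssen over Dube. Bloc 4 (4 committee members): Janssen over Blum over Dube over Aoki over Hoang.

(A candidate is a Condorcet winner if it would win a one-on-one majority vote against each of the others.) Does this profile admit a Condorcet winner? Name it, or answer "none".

Pairwise majorities:
Hoang vs Blum: 3 to 6, Blum.
Hoang vs Janssen: Janssen, 5–4.
Hoang–Aoki: Aoki 9–0.
Hoang vs Dube: 3 to 6, Dube.
Blum vs Janssen: Janssen, 5–4.
Blum vs Aoki: Blum preferred on 1+4 = 5 ballots; Blum wins 5–4.
Blum vs Dube: Blum, 7–2.
Janssen vs Aoki: 4 for Janssen, 5 for Aoki — Aoki by 5–4.
Janssen vs Dube: Janssen wins 7–2.
Aoki–Dube: Dube 6–3.
Every candidate loses at least once (Hoang loses to Blum; Blum loses to Janssen; Janssen loses to Aoki; Aoki loses to Blum; Dube loses to Blum). The majority relation contains the cycle Blum > Aoki > Janssen > Blum, so there is no Condorcet winner.

none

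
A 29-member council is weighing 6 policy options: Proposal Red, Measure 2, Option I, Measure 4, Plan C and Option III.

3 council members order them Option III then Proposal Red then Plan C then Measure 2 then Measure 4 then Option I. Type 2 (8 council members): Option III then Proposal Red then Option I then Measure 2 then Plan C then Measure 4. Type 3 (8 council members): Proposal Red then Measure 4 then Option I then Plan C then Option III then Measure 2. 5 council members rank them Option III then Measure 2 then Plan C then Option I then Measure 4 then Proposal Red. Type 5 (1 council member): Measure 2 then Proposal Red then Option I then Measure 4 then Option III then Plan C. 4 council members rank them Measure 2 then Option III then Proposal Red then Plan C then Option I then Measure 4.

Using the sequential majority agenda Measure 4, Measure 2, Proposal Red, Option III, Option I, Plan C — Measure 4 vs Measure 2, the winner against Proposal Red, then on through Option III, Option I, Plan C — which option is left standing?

Option III

Round 1: Measure 4 vs Measure 2 — 8–21, Measure 2 advances.
Round 2: Measure 2 vs Proposal Red — 10–19, Proposal Red advances.
Round 3: Proposal Red vs Option III — 9–20, Option III advances.
Round 4: Option III vs Option I — 20–9, Option III advances.
Round 5: Option III vs Plan C — 21–8, Option III advances.
Option III survives the agenda.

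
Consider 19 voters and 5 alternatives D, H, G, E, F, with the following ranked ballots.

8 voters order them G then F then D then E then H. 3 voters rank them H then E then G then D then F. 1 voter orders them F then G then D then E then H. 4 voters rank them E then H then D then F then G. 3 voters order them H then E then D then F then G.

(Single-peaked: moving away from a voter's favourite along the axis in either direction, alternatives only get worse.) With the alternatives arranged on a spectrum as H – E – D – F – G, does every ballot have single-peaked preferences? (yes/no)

Axis positions: H=1, E=2, D=3, F=4, G=5.
Group 1 (peak G at position 5): ranking walks positions 5-4-3-2-1, expanding outward from the peak — single-peaked.
Group 2: ranking walks positions 1-2-5-3-4; G is ranked above D even though D lies between G and the peak H on the axis — preferences dip and rise again. Not single-peaked.
Group 3 (peak F at position 4): ranking walks positions 4-5-3-2-1, expanding outward from the peak — single-peaked.
Group 4 (peak E at position 2): ranking walks positions 2-1-3-4-5, expanding outward from the peak — single-peaked.
Group 5 (peak H at position 1): ranking walks positions 1-2-3-4-5, expanding outward from the peak — single-peaked.
Group 2 violates single-peakedness, so the profile is not single-peaked on this axis.

no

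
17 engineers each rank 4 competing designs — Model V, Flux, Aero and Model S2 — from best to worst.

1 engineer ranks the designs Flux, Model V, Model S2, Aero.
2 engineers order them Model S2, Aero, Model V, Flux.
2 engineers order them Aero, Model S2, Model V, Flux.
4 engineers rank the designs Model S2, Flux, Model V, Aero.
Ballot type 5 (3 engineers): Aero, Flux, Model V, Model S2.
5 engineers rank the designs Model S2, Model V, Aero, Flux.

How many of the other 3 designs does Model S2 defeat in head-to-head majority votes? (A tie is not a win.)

3

Model S2 against each rival (17 engineers):
Model S2 vs Model V: Model S2 is ranked higher on 2+2+4+5 = 13 ballots, Model V on 4. Model S2 wins 13–4.
Model S2 vs Flux: 2+2+4+5 = 13 for Model S2, 4 for Flux — Model S2 by 13–4.
Model S2 vs Aero: Model S2 preferred on 1+2+4+5 = 12 ballots; Model S2 wins 12–5.
Model S2 beats Model V, Flux, Aero — 3 pairwise wins.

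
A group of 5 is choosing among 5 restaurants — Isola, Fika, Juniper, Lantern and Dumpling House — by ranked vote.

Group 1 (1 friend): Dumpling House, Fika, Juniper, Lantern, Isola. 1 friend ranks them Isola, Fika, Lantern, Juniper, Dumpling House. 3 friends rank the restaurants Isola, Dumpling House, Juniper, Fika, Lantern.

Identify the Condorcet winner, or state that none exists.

Isola

Head-to-head results (5 friends):
Isola vs Fika: Isola is ranked higher on 1+3 = 4 ballots, Fika on 1. Isola wins 4–1.
Isola vs Juniper: 4 to 1, Isola.
Isola vs Lantern: 1+3 = 4 for Isola, 1 for Lantern — Isola by 4–1.
Isola vs Dumpling House: Isola preferred on 1+3 = 4 ballots; Isola wins 4–1.
Fika vs Juniper: Fika is ranked higher on 1+1 = 2 ballots, Juniper on 3. Juniper wins 3–2.
Fika vs Lantern: 5 to 0, Fika.
Fika vs Dumpling House: Fika preferred on 1 ballot; Dumpling House wins 4–1.
Juniper vs Lantern: Juniper preferred on 1+3 = 4 ballots; Juniper wins 4–1.
Juniper vs Dumpling House: Juniper preferred on 1 ballot; Dumpling House wins 4–1.
Lantern vs Dumpling House: 1 to 4, Dumpling House.
Isola defeats every rival head-to-head and is the Condorcet winner.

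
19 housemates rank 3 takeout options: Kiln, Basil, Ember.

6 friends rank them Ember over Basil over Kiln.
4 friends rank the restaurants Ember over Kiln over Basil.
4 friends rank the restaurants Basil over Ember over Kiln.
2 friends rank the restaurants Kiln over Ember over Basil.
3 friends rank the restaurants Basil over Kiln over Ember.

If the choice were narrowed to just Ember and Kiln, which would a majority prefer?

Ember

Ballots ranking Ember above Kiln: 6 + 4 + 4 = 14.
Ballots ranking Kiln above Ember: 19 − 14 = 5.
Ember wins the head-to-head 14–5.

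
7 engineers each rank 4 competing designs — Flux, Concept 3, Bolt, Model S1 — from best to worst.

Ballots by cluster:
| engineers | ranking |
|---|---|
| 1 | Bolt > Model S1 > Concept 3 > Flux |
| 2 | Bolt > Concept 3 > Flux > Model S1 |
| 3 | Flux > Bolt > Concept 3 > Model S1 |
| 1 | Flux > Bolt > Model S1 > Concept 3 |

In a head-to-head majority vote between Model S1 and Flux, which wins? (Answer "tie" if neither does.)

Flux

Ballots ranking Model S1 above Flux: 1.
Ballots ranking Flux above Model S1: 7 − 1 = 6.
Flux wins the head-to-head 6–1.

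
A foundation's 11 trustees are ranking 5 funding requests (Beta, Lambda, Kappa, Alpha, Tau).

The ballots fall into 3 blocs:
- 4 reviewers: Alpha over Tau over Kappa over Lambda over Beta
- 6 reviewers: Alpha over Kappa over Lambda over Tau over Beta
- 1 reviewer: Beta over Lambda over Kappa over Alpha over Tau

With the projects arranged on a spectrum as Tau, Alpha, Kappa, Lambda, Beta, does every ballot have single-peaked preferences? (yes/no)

yes

Axis positions: Tau=1, Alpha=2, Kappa=3, Lambda=4, Beta=5.
Bloc 1 (peak Alpha at position 2): ranking walks positions 2-1-3-4-5, expanding outward from the peak — single-peaked.
Bloc 2 (peak Alpha at position 2): ranking walks positions 2-3-4-1-5, expanding outward from the peak — single-peaked.
Bloc 3 (peak Beta at position 5): ranking walks positions 5-4-3-2-1, expanding outward from the peak — single-peaked.
Every ranking is single-peaked on this axis.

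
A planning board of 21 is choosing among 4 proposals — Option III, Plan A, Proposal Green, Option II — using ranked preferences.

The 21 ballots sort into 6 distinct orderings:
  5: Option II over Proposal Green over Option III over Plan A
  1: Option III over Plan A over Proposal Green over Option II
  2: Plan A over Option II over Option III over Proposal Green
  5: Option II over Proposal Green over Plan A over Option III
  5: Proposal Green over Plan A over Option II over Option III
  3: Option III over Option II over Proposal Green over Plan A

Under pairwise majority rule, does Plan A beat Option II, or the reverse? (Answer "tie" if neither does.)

Option II

Ballots ranking Plan A above Option II: 1 + 2 + 5 = 8.
Ballots ranking Option II above Plan A: 21 − 8 = 13.
Option II wins the head-to-head 13–8.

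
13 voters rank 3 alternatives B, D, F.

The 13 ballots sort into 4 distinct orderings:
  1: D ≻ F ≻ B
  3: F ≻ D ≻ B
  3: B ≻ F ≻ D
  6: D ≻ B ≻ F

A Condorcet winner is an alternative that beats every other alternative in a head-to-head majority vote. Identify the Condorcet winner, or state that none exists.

Head-to-head results (13 voters):
B vs D: B is ranked higher on 3 ballots, D on 10. D wins 10–3.
B vs F: 9 to 4, B.
D vs F: 1+6 = 7 for D, 6 for F — D by 7–6.
D beats each of B, F — D is the Condorcet winner.

D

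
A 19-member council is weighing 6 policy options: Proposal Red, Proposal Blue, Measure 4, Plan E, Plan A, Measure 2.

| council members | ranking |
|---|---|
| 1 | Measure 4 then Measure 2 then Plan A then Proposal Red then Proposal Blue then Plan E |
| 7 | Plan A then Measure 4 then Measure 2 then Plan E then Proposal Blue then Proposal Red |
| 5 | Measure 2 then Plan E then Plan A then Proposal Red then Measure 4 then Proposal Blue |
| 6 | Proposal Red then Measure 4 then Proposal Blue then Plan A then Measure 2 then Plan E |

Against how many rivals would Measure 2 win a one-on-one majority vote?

3

Measure 2 against each rival (19 council members):
Measure 2 vs Proposal Red: Measure 2 is ranked higher on 1+7+5 = 13 ballots, Proposal Red on 6. Measure 2 wins 13–6.
Measure 2–Proposal Blue: Measure 2 13–6.
Measure 2 vs Measure 4: Measure 4, 14–5.
Measure 2 vs Plan E: 19 to 0, Measure 2.
Measure 2–Plan A: Plan A 13–6.
Measure 2 beats Proposal Red, Proposal Blue, Plan E; loses to Measure 4, Plan A — 3 pairwise wins.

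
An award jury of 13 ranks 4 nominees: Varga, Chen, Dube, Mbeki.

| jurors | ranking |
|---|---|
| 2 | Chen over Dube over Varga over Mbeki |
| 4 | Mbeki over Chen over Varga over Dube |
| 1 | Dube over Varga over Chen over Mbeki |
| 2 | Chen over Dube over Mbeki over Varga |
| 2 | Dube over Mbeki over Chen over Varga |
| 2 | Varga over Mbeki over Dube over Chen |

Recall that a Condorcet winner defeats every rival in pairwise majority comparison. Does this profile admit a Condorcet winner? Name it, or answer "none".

none

Head-to-head results (13 jurors):
Varga vs Chen: Varga is ranked higher on 1+2 = 3 ballots, Chen on 10. Chen wins 10–3.
Varga vs Dube: 4+2 = 6 for Varga, 7 for Dube — Dube by 7–6.
Varga vs Mbeki: 2+1+2 = 5 for Varga, 8 for Mbeki — Mbeki by 8–5.
Chen vs Dube: 2+4+2 = 8 for Chen, 5 for Dube — Chen by 8–5.
Chen vs Mbeki: 5 to 8, Mbeki.
Dube vs Mbeki: Dube preferred on 2+1+2+2 = 7 ballots; Dube wins 7–6.
Each nominee drops at least one matchup (Varga loses to Chen; Chen loses to Mbeki; Dube loses to Chen; Mbeki loses to Dube); the cycle Chen > Dube > Mbeki > Chen rules out a Condorcet winner.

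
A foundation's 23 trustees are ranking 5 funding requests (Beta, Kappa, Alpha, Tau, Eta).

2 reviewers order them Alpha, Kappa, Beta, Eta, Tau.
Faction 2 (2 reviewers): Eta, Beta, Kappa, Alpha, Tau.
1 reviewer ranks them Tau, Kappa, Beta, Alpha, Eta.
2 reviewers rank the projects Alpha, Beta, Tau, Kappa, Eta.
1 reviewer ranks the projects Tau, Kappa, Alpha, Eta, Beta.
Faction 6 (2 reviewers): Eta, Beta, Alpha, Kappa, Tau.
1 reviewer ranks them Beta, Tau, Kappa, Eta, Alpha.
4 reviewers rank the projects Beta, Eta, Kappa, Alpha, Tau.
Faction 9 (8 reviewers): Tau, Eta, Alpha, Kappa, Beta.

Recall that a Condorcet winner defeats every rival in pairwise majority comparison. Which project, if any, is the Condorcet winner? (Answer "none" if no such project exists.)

Check each pair by majority over 23 ballots:
Beta–Kappa: Kappa 12–11.
Beta vs Alpha: Alpha, 13–10.
Beta–Tau: Beta 13–10.
Beta vs Eta: Eta wins 13–10.
Kappa vs Alpha: Alpha, 14–9.
Kappa vs Tau: Tau wins 13–10.
Kappa vs Eta: Eta wins 16–7.
Alpha–Tau: Alpha 12–11.
Alpha vs Eta: Eta, 17–6.
Tau vs Eta: Tau, 13–10.
No project is unbeaten: Beta loses to Kappa; Kappa loses to Alpha; Alpha loses to Eta; Tau loses to Beta; Eta loses to Tau. In particular Beta > Tau > Kappa > Beta is a majority cycle — no Condorcet winner exists.

none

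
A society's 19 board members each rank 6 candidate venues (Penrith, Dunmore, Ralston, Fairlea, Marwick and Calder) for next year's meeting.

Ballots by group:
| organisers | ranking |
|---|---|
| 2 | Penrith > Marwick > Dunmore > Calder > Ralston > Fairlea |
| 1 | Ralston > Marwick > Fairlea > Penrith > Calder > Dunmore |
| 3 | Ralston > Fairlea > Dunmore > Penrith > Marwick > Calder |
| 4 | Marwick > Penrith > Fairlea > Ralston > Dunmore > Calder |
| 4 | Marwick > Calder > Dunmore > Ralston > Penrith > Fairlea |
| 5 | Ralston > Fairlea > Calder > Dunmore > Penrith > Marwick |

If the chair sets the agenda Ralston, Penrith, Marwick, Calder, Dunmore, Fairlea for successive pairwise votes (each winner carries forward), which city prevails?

Marwick

Round 1: Ralston vs Penrith — 13–6, Ralston advances.
Round 2: Ralston vs Marwick — 9–10, Marwick advances.
Round 3: Marwick vs Calder — 14–5, Marwick advances.
Round 4: Marwick vs Dunmore — 11–8, Marwick advances.
Round 5: Marwick vs Fairlea — 11–8, Marwick advances.
The agenda winner is Marwick.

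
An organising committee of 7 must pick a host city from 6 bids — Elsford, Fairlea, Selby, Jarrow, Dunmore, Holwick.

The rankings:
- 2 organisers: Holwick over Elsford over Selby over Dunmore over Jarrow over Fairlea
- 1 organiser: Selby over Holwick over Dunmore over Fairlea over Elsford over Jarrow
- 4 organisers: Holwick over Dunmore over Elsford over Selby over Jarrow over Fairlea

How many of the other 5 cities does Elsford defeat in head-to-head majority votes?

3

Elsford against each rival (7 organisers):
Elsford vs Fairlea: Elsford preferred on 2+4 = 6 ballots; Elsford wins 6–1.
Elsford vs Selby: Elsford preferred on 2+4 = 6 ballots; Elsford wins 6–1.
Elsford vs Jarrow: Elsford preferred on 2+1+4 = 7 ballots; Elsford wins 7–0.
Elsford vs Dunmore: Dunmore, 5–2.
Elsford vs Holwick: Holwick wins 7–0.
Elsford beats Fairlea, Selby, Jarrow; loses to Dunmore, Holwick — 3 pairwise wins.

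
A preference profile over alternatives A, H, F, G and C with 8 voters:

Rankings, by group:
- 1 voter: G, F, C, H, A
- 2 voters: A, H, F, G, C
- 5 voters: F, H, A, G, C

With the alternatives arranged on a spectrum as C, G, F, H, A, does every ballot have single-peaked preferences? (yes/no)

Axis positions: C=1, G=2, F=3, H=4, A=5.
Group 1 (peak G at position 2): ranking walks positions 2-3-1-4-5, expanding outward from the peak — single-peaked.
Group 2 (peak A at position 5): ranking walks positions 5-4-3-2-1, expanding outward from the peak — single-peaked.
Group 3 (peak F at position 3): ranking walks positions 3-4-5-2-1, expanding outward from the peak — single-peaked.
Every ranking is single-peaked on this axis.

yes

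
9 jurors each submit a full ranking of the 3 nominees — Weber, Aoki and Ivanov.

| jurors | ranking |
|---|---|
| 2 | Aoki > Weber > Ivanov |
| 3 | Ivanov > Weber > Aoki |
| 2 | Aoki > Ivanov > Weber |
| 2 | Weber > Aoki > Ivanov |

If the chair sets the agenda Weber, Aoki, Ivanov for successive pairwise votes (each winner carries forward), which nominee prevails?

Ivanov

Round 1: Weber vs Aoki — 5–4, Weber advances.
Round 2: Weber vs Ivanov — 4–5, Ivanov advances.
The agenda winner is Ivanov.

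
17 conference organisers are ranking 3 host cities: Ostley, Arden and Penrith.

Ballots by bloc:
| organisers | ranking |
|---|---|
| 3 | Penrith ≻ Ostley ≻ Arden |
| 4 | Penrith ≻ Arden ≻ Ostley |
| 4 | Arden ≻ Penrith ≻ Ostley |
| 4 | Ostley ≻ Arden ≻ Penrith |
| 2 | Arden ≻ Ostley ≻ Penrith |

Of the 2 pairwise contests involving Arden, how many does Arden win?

2

Arden against each rival (17 organisers):
Arden vs Ostley: Arden wins 10–7.
Arden vs Penrith: Arden is ranked higher on 4+4+2 = 10 ballots, Penrith on 7. Arden wins 10–7.
Arden beats Ostley, Penrith — 2 pairwise wins.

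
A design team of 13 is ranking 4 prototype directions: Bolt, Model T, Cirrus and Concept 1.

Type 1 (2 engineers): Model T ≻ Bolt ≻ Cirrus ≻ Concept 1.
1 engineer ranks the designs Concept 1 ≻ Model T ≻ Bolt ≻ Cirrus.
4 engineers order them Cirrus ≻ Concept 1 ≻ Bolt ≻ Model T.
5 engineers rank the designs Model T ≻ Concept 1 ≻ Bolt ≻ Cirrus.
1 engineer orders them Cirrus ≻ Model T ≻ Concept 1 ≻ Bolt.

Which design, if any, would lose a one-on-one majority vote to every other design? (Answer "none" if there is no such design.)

Pairwise majorities:
Bolt–Model T: Model T 9–4.
Bolt vs Cirrus: 2+1+5 = 8 for Bolt, 5 for Cirrus — Bolt by 8–5.
Bolt vs Concept 1: 2 for Bolt, 11 for Concept 1 — Concept 1 by 11–2.
Model T vs Cirrus: Model T, 8–5.
Model T vs Concept 1: Model T is ranked higher on 2+5+1 = 8 ballots, Concept 1 on 5. Model T wins 8–5.
Cirrus vs Concept 1: Cirrus is ranked higher on 2+4+1 = 7 ballots, Concept 1 on 6. Cirrus wins 7–6.
Each design has at least one pairwise win (Bolt beats Cirrus; Model T beats Bolt; Cirrus beats Concept 1; Concept 1 beats Bolt) — no Condorcet loser.

none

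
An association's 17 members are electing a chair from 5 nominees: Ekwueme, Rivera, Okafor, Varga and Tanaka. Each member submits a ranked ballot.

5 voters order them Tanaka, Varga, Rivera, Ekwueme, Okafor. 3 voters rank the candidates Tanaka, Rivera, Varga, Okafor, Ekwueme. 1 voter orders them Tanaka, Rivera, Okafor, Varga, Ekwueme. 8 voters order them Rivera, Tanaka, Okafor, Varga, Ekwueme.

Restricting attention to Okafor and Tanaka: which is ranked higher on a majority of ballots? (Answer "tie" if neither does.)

No ballot ranks Okafor above Tanaka: 0.
Ballots ranking Tanaka above Okafor: 17 − 0 = 17.
Tanaka wins the head-to-head 17–0.

Tanaka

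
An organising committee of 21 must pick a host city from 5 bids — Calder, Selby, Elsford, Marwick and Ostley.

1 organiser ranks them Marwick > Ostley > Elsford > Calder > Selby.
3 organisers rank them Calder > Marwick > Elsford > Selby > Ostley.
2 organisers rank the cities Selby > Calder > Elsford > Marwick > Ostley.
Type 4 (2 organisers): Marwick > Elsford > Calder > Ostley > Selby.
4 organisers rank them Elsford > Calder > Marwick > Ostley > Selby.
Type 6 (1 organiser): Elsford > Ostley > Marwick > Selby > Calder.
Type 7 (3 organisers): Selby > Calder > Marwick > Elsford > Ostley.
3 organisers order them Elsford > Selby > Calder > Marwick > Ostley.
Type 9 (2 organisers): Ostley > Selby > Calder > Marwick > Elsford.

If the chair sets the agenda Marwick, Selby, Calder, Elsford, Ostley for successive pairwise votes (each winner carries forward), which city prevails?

Round 1: Marwick vs Selby — 11–10, Marwick advances.
Round 2: Marwick vs Calder — 4–17, Calder advances.
Round 3: Calder vs Elsford — 10–11, Elsford advances.
Round 4: Elsford vs Ostley — 18–3, Elsford advances.
Elsford survives the agenda.

Elsford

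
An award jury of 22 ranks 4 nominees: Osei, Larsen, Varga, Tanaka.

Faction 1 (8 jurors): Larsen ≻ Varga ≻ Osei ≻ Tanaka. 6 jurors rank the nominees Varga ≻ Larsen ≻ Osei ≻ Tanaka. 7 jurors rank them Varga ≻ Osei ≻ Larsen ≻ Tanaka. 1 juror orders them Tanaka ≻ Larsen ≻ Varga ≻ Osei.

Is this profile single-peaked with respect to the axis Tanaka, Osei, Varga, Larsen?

Axis positions: Tanaka=1, Osei=2, Varga=3, Larsen=4.
Faction 1 (peak Larsen at position 4): ranking walks positions 4-3-2-1, expanding outward from the peak — single-peaked.
Faction 2 (peak Varga at position 3): ranking walks positions 3-4-2-1, expanding outward from the peak — single-peaked.
Faction 3 (peak Varga at position 3): ranking walks positions 3-2-4-1, expanding outward from the peak — single-peaked.
Faction 4: ranking walks positions 1-4-3-2; Larsen is ranked above Osei even though Osei lies between Larsen and the peak Tanaka on the axis — preferences dip and rise again. Not single-peaked.
Faction 4 violates single-peakedness, so the profile is not single-peaked on this axis.

no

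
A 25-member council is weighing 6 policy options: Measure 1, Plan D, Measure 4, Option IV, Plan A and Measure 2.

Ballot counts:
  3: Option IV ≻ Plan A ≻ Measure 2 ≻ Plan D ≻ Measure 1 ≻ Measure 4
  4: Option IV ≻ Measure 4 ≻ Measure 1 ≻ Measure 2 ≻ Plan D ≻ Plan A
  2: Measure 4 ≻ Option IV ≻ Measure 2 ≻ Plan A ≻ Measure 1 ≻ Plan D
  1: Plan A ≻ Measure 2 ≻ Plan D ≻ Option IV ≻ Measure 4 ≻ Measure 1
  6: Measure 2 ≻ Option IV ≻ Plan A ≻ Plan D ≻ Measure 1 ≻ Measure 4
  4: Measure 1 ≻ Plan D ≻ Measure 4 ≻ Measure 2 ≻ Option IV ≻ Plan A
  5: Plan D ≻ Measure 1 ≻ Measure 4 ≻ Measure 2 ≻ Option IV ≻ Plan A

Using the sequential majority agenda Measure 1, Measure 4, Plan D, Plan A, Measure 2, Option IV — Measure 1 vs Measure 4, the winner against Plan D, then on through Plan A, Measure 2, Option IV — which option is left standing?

Round 1: Measure 1 vs Measure 4 — 18–7, Measure 1 advances.
Round 2: Measure 1 vs Plan D — 10–15, Plan D advances.
Round 3: Plan D vs Plan A — 13–12, Plan D advances.
Round 4: Plan D vs Measure 2 — 9–16, Measure 2 advances.
Round 5: Measure 2 vs Option IV — 16–9, Measure 2 advances.
Measure 2 survives the agenda.

Measure 2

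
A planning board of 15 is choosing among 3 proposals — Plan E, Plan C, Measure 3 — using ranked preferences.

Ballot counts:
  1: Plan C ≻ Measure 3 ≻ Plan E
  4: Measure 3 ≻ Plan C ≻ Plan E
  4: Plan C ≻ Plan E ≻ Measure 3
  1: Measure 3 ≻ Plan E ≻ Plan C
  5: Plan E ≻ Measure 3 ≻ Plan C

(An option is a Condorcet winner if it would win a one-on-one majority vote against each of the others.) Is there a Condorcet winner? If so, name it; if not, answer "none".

Pairwise majorities:
Plan E–Plan C: Plan C 9–6.
Plan E vs Measure 3: Plan E, 9–6.
Plan C–Measure 3: Measure 3 10–5.
Every option loses at least once (Plan E loses to Plan C; Plan C loses to Measure 3; Measure 3 loses to Plan E). The majority relation contains the cycle Plan E beats Measure 3 beats Plan C beats Plan E, so there is no Condorcet winner.

none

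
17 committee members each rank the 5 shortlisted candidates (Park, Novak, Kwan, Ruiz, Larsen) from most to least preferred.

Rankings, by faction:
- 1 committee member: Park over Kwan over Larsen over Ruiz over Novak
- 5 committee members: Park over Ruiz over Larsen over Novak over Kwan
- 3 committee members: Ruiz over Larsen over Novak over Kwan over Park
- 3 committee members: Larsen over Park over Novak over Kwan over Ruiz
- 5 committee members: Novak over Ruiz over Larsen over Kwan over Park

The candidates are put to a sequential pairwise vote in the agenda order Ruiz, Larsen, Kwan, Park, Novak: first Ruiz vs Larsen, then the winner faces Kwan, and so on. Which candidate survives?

Round 1: Ruiz vs Larsen — 13–4, Ruiz advances.
Round 2: Ruiz vs Kwan — 13–4, Ruiz advances.
Round 3: Ruiz vs Park — 8–9, Park advances.
Round 4: Park vs Novak — 9–8, Park advances.
Park survives the agenda.

Park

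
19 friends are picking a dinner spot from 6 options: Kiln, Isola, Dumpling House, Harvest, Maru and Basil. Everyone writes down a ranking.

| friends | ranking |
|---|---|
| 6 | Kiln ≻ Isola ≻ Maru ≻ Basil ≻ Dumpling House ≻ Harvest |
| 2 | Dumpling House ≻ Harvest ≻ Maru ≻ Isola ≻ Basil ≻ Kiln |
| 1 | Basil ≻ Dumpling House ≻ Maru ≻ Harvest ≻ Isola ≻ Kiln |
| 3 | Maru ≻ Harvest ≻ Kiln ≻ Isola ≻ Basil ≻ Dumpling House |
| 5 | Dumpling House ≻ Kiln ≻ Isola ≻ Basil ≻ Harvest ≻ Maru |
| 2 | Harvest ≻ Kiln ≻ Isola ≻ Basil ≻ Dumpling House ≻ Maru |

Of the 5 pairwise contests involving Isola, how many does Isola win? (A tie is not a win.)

Isola against each rival (19 friends):
Isola vs Kiln: 3 to 16, Kiln.
Isola vs Dumpling House: Isola wins 11–8.
Isola vs Harvest: Isola wins 11–8.
Isola vs Maru: 13 to 6, Isola.
Isola vs Basil: Isola wins 18–1.
Isola beats Dumpling House, Harvest, Maru, Basil; loses to Kiln — 4 pairwise wins.

4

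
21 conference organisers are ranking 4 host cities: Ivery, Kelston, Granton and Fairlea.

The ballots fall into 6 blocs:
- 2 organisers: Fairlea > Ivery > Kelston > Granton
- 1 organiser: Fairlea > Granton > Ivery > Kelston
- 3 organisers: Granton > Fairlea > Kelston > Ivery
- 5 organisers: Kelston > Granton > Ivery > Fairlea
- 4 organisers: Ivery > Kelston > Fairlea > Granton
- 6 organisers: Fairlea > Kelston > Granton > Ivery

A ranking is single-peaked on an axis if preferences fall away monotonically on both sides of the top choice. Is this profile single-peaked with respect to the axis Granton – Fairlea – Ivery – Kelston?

Axis positions: Granton=1, Fairlea=2, Ivery=3, Kelston=4.
Bloc 1 (peak Fairlea at position 2): ranking walks positions 2-3-4-1, expanding outward from the peak — single-peaked.
Bloc 2 (peak Fairlea at position 2): ranking walks positions 2-1-3-4, expanding outward from the peak — single-peaked.
Bloc 3: ranking walks positions 1-2-4-3; Kelston is ranked above Ivery even though Ivery lies between Kelston and the peak Granton on the axis — preferences dip and rise again. Not single-peaked.
Bloc 4: ranking walks positions 4-1-3-2; Granton is ranked above Ivery even though Ivery lies between Granton and the peak Kelston on the axis — preferences dip and rise again. Not single-peaked.
Bloc 5 (peak Ivery at position 3): ranking walks positions 3-4-2-1, expanding outward from the peak — single-peaked.
Bloc 6: ranking walks positions 2-4-1-3; Kelston is ranked above Ivery even though Ivery lies between Kelston and the peak Fairlea on the axis — preferences dip and rise again. Not single-peaked.
Bloc 3 violates single-peakedness, so the profile is not single-peaked on this axis.

no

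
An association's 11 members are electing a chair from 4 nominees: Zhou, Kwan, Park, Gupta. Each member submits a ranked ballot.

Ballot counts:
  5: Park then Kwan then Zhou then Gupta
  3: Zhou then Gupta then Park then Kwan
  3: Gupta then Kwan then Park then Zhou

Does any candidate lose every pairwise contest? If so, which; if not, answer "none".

Pairwise majorities:
Zhou–Kwan: Kwan 8–3.
Zhou vs Park: 3 for Zhou, 8 for Park — Park by 8–3.
Zhou vs Gupta: Zhou wins 8–3.
Kwan vs Park: 3 for Kwan, 8 for Park — Park by 8–3.
Kwan vs Gupta: Gupta, 6–5.
Park–Gupta: Gupta 6–5.
Each candidate has at least one pairwise win (Zhou beats Gupta; Kwan beats Zhou; Park beats Zhou; Gupta beats Kwan) — no Condorcet loser.

none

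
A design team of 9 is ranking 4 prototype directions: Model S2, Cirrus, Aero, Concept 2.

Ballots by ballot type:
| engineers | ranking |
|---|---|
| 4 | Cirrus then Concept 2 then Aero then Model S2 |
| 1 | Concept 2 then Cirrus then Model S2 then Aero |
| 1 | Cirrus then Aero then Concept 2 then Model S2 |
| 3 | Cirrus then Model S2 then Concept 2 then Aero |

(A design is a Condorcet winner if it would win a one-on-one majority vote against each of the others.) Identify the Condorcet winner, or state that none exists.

Cirrus

Pairwise majorities:
Model S2 vs Cirrus: 0 to 9, Cirrus.
Model S2 vs Aero: Model S2 is ranked higher on 1+3 = 4 ballots, Aero on 5. Aero wins 5–4.
Model S2 vs Concept 2: Model S2 preferred on 3 ballots; Concept 2 wins 6–3.
Cirrus vs Aero: 9 to 0, Cirrus.
Cirrus vs Concept 2: Cirrus is ranked higher on 4+1+3 = 8 ballots, Concept 2 on 1. Cirrus wins 8–1.
Aero vs Concept 2: Aero preferred on 1 ballot; Concept 2 wins 8–1.
Cirrus wins every pairwise contest, so Cirrus is the Condorcet winner.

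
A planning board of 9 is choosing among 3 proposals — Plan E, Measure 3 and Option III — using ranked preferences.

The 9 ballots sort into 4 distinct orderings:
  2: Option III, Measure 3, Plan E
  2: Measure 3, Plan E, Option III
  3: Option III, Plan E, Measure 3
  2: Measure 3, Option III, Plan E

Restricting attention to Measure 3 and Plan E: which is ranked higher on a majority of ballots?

Measure 3

Ballots ranking Measure 3 above Plan E: 2 + 2 + 2 = 6.
Ballots ranking Plan E above Measure 3: 9 − 6 = 3.
Measure 3 wins the head-to-head 6–3.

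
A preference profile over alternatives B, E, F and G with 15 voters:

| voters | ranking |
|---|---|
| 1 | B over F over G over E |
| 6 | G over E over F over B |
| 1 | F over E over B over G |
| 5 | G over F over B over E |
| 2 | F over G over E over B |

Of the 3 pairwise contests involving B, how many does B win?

0

B against each rival (15 voters):
B vs E: E, 9–6.
B–F: F 14–1.
B–G: G 13–2.
B beats no one; loses to E, F, G — 0 pairwise wins.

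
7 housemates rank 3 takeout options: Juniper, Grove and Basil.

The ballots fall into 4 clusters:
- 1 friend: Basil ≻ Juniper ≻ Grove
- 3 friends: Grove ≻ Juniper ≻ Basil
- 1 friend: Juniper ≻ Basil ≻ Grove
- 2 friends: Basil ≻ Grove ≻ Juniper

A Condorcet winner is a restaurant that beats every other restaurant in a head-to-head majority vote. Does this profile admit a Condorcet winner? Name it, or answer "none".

Check each pair by majority over 7 ballots:
Juniper vs Grove: 2 to 5, Grove.
Juniper vs Basil: 4 to 3, Juniper.
Grove vs Basil: Grove preferred on 3 ballots; Basil wins 4–3.
No restaurant is unbeaten: Juniper loses to Grove; Grove loses to Basil; Basil loses to Juniper. In particular Juniper beats Basil beats Grove beats Juniper is a majority cycle — no Condorcet winner exists.

none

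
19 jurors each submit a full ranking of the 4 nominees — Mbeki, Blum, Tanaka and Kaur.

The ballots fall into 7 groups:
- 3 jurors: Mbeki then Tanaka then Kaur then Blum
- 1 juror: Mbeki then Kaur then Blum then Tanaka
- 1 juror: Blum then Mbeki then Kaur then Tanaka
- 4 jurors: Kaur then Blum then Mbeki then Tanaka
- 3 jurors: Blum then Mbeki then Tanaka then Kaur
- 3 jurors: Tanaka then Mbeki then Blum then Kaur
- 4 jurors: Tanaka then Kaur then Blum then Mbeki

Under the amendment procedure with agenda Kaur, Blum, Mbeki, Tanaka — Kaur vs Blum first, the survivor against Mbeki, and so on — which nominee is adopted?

Mbeki

Round 1: Kaur vs Blum — 12–7, Kaur advances.
Round 2: Kaur vs Mbeki — 8–11, Mbeki advances.
Round 3: Mbeki vs Tanaka — 12–7, Mbeki advances.
The agenda winner is Mbeki.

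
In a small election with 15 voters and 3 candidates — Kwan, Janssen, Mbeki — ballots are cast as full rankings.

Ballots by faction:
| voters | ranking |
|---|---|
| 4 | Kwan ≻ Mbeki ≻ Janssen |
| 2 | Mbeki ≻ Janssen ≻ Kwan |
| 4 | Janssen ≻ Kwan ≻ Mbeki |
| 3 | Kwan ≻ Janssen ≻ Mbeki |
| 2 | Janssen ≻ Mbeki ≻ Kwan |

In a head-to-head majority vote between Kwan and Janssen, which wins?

Ballots ranking Kwan above Janssen: 4 + 3 = 7.
Ballots ranking Janssen above Kwan: 15 − 7 = 8.
Janssen wins the head-to-head 8–7.

Janssen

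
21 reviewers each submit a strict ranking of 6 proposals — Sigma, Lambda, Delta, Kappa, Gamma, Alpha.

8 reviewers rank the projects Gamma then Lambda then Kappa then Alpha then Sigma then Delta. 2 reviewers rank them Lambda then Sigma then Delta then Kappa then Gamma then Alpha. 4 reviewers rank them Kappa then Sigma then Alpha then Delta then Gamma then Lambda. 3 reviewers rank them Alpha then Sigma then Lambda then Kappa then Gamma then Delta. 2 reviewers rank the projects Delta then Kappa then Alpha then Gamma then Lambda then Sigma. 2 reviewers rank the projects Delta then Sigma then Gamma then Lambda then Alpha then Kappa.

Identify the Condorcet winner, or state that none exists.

none

Head-to-head results (21 reviewers):
Sigma–Lambda: Lambda 12–9.
Sigma vs Delta: Sigma, 17–4.
Sigma vs Kappa: Kappa, 14–7.
Sigma vs Gamma: Sigma, 11–10.
Sigma vs Alpha: Alpha, 13–8.
Lambda vs Delta: Lambda, 13–8.
Lambda vs Kappa: Lambda, 15–6.
Lambda–Gamma: Gamma 16–5.
Lambda vs Alpha: Lambda, 12–9.
Delta vs Kappa: Kappa wins 15–6.
Delta vs Gamma: Gamma, 11–10.
Delta vs Alpha: Alpha wins 15–6.
Kappa–Gamma: Kappa 11–10.
Kappa vs Alpha: Kappa, 16–5.
Gamma vs Alpha: Gamma wins 12–9.
Each project drops at least one matchup (Sigma loses to Lambda; Lambda loses to Gamma; Delta loses to Sigma; Kappa loses to Lambda; Gamma loses to Sigma; Alpha loses to Lambda); the cycle Sigma beats Gamma beats Lambda beats Sigma rules out a Condorcet winner.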